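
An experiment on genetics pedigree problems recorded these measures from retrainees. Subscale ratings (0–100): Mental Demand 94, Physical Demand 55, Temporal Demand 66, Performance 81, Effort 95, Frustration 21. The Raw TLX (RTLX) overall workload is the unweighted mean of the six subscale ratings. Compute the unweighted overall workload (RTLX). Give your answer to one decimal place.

68.7

Sum of ratings = 94 + 55 + 66 + 81 + 95 + 21 = 412.
RTLX = 412 / 6 = 68.6667 ≈ 68.7.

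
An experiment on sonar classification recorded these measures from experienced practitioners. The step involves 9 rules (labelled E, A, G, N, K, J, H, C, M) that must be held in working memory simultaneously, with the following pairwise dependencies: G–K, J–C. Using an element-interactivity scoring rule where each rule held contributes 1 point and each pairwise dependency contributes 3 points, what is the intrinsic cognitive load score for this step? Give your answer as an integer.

Count of rules held simultaneously: 9.
Count of pairwise dependencies listed: 2.
Element contribution: 9 × 1 = 9.
Interaction contribution: 2 × 3 = 6.
Intrinsic load = 9 + 6 = 15.

15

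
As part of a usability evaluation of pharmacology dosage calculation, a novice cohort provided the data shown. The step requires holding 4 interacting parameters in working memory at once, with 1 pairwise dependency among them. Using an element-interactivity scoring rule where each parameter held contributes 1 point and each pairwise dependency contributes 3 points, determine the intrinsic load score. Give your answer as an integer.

Element contribution: 4 × 1 = 4.
Interaction contribution: 1 × 3 = 3.
Intrinsic load = 4 + 3 = 7.

7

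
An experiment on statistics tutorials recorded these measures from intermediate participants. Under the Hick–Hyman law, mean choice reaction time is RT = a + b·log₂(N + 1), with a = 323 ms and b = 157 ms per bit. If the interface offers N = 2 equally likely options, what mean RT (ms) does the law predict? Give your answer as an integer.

572

log₂(2 + 1) = log₂(3) = 1.5850.
RT = 323 + 157 × 1.5850 = 323 + 248.8450 = 571.8450 ms.
≈ 572 ms.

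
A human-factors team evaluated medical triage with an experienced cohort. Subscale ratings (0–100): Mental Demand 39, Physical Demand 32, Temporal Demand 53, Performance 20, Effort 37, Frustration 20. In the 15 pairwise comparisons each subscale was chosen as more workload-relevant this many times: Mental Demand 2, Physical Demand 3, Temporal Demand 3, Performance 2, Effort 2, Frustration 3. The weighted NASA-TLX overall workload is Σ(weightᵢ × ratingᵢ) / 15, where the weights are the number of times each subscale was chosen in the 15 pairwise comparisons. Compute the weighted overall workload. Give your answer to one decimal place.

The tallies are the weights (they sum to 15).
Weighted sum = 2·39 + 3·32 + 3·53 + 2·20 + 2·37 + 3·20
            = 78 + 96 + 159 + 40 + 74 + 60 = 507.
Overall workload = 507 / 15 = 33.8000 ≈ 33.8.

33.8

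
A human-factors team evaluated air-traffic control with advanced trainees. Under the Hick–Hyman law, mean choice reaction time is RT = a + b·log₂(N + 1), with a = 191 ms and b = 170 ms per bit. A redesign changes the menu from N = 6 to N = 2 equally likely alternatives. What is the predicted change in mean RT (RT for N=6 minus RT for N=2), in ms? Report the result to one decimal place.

RT(6) = 191 + 170·log₂(7) = 191 + 170·2.8074 = 668.2580 ms.
RT(2) = 191 + 170·log₂(3) = 191 + 170·1.5850 = 460.4500 ms.
Difference = 668.2580 − 460.4500 = 207.8080 ≈ 207.8 ms.

207.8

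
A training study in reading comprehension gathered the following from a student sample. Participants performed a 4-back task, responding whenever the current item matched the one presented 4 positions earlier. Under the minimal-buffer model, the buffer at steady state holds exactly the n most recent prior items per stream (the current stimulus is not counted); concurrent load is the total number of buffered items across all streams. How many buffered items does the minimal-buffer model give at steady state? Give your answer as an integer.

The buffer holds the 4 most recent prior items.
Steady-state concurrent load = 4 items.

4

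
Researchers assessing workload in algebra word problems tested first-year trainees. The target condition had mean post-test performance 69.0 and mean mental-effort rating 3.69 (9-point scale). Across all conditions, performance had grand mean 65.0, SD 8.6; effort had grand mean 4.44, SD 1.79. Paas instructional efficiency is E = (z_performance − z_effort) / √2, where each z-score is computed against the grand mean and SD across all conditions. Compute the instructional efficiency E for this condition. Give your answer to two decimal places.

z_performance = (69.0 − 65.0) / 8.6 = 4.0000 / 8.6 = 0.4651.
z_effort = (3.69 − 4.44) / 1.79 = -0.7500 / 1.79 = -0.4190.
z_P − z_E = 0.4651 − (-0.4190) = 0.8841.
E = 0.8841 / √2 = 0.8841 / 1.41421 = 0.6252 ≈ 0.63.

0.63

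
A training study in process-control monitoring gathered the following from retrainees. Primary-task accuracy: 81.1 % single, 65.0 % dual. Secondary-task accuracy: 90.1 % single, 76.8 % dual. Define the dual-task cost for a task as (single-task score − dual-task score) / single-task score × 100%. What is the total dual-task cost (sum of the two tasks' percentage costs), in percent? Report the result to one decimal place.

Primary cost = (81.1 − 65.0) / 81.1 × 100% = 19.8520%.
Secondary cost = (90.1 − 76.8) / 90.1 × 100% = 14.7614%.
Total = 19.8520% + 14.7614% = 34.6134% ≈ 34.6%.

34.6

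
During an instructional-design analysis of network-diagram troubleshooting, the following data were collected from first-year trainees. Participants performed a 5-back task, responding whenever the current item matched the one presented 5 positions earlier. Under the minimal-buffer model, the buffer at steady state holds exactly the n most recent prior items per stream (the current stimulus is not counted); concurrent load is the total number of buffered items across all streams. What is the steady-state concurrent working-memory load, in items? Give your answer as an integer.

The buffer holds the 5 most recent prior items.
Steady-state concurrent load = 5 items.

5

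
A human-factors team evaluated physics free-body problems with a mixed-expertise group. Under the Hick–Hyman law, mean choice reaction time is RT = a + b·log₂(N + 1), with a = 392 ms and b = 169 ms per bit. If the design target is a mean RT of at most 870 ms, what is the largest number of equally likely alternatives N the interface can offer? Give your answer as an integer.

6

Set 392 + 169·log₂(N + 1) ≤ 870.
log₂(N + 1) ≤ (870 − 392) / 169 = 2.8284.
N + 1 ≤ 2^2.8284 = 7.1029.
N ≤ 6.1029, so the largest integer N is 6.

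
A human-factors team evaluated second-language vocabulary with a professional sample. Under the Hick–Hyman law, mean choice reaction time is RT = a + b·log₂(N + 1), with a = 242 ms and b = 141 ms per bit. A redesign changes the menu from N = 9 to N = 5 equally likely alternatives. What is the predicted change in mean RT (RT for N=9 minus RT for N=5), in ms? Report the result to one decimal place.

RT(9) = 242 + 141·log₂(10) = 242 + 141·3.3219 = 710.3879 ms.
RT(5) = 242 + 141·log₂(6) = 242 + 141·2.5850 = 606.4850 ms.
Difference = 710.3879 − 606.4850 = 103.9029 ≈ 103.9 ms.

103.9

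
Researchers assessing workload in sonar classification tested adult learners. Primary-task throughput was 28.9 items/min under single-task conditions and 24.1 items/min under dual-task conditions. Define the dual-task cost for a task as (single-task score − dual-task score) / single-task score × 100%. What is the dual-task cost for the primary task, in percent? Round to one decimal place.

16.6

Cost = (28.9 − 24.1) / 28.9 × 100%
     = 4.8000 / 28.9 × 100% = 16.6090%.
≈ 16.6%.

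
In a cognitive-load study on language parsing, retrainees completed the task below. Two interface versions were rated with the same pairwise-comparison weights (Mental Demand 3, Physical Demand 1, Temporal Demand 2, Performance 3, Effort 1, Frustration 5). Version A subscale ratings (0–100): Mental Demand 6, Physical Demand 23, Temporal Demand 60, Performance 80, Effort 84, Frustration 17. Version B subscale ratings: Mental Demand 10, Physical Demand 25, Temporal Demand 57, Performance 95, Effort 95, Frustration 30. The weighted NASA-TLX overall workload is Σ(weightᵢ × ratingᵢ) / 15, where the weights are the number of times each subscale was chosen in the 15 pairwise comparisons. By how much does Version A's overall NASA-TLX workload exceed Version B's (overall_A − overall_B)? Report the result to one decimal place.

Version A weighted sum = 3·6 + 1·23 + 2·60 + 3·80 + 1·84 + 5·17 = 18 + 23 + 120 + 240 + 84 + 85 = 570; overall_A = 570/15 = 38.0000.
Version B weighted sum = 3·10 + 1·25 + 2·57 + 3·95 + 1·95 + 5·30 = 30 + 25 + 114 + 285 + 95 + 150 = 699; overall_B = 699/15 = 46.6000.
Difference = 38.0000 − 46.6000 = -8.6000 ≈ -8.6.

-8.6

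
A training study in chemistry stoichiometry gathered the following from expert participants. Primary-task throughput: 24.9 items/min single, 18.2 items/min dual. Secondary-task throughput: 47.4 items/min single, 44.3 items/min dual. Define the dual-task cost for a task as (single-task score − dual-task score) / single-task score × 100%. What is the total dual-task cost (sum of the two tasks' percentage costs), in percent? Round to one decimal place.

33.4

Primary cost = (24.9 − 18.2) / 24.9 × 100% = 26.9076%.
Secondary cost = (47.4 − 44.3) / 47.4 × 100% = 6.5401%.
Total = 26.9076% + 6.5401% = 33.4477% ≈ 33.4%.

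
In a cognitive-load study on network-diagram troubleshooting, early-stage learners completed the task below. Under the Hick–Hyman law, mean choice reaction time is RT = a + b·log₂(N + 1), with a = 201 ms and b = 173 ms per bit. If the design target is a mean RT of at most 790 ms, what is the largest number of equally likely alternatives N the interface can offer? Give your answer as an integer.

Set 201 + 173·log₂(N + 1) ≤ 790.
log₂(N + 1) ≤ (790 − 201) / 173 = 3.4046.
N + 1 ≤ 2^3.4046 = 10.5898.
N ≤ 9.5898, so the largest integer N is 9.

9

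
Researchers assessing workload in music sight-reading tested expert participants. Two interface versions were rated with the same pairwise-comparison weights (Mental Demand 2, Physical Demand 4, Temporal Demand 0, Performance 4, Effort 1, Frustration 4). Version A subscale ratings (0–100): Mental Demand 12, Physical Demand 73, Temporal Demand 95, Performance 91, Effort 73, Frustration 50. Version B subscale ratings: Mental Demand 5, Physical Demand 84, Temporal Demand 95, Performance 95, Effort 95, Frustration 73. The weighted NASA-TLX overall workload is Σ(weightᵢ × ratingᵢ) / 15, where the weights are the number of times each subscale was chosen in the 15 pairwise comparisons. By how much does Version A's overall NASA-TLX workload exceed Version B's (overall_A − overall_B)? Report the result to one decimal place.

-10.7

Version A weighted sum = 2·12 + 4·73 + 0·95 + 4·91 + 1·73 + 4·50 = 24 + 292 + 0 + 364 + 73 + 200 = 953; overall_A = 953/15 = 63.5333.
Version B weighted sum = 2·5 + 4·84 + 0·95 + 4·95 + 1·95 + 4·73 = 10 + 336 + 0 + 380 + 95 + 292 = 1113; overall_B = 1113/15 = 74.2000.
Difference = 63.5333 − 74.2000 = -10.6667 ≈ -10.7.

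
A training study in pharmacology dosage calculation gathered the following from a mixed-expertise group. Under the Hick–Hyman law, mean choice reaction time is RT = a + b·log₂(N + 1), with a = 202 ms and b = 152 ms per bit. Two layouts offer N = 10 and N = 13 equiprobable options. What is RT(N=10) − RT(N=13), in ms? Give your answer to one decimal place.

RT(10) = 202 + 152·log₂(11) = 202 + 152·3.4594 = 727.8288 ms.
RT(13) = 202 + 152·log₂(14) = 202 + 152·3.8074 = 780.7248 ms.
Difference = 727.8288 − 780.7248 = -52.8960 ≈ -52.9 ms.

-52.9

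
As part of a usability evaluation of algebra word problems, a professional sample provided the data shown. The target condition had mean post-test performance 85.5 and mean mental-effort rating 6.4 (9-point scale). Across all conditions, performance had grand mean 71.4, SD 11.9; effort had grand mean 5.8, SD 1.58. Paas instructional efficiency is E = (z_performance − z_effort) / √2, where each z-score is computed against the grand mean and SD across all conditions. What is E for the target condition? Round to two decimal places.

0.57

z_performance = (85.5 − 71.4) / 11.9 = 14.1000 / 11.9 = 1.1849.
z_effort = (6.4 − 5.8) / 1.58 = 0.6000 / 1.58 = 0.3797.
z_P − z_E = 1.1849 − 0.3797 = 0.8052.
E = 0.8052 / √2 = 0.8052 / 1.41421 = 0.5694 ≈ 0.57.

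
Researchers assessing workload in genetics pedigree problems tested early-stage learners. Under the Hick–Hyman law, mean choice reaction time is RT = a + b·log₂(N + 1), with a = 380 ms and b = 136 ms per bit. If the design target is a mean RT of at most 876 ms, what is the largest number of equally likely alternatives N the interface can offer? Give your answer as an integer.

Set 380 + 136·log₂(N + 1) ≤ 876.
log₂(N + 1) ≤ (876 − 380) / 136 = 3.6471.
N + 1 ≤ 2^3.6471 = 12.5281.
N ≤ 11.5281, so the largest integer N is 11.

11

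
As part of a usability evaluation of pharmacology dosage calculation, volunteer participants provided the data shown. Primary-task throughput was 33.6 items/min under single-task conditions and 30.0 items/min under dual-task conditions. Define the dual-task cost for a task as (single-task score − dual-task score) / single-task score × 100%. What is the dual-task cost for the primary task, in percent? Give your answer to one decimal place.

Cost = (33.6 − 30.0) / 33.6 × 100%
     = 3.6000 / 33.6 × 100% = 10.7143%.
≈ 10.7%.

10.7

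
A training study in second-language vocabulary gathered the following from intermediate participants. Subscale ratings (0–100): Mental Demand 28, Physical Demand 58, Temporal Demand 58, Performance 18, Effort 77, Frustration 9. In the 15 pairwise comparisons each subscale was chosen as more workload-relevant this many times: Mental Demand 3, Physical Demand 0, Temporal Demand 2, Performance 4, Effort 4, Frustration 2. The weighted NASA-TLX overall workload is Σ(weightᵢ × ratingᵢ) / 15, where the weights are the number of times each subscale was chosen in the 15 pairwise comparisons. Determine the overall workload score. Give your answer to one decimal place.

39.9

The tallies are the weights (they sum to 15).
Weighted sum = 3·28 + 0·58 + 2·58 + 4·18 + 4·77 + 2·9
            = 84 + 0 + 116 + 72 + 308 + 18 = 598.
Overall workload = 598 / 15 = 39.8667 ≈ 39.9.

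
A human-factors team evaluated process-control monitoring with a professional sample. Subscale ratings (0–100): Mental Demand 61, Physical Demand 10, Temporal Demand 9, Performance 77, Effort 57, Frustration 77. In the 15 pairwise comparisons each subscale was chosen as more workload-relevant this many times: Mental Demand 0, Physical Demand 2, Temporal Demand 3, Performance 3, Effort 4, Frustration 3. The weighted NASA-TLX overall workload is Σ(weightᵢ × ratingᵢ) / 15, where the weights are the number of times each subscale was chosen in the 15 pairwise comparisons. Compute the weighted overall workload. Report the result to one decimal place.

The tallies are the weights (they sum to 15).
Weighted sum = 0·61 + 2·10 + 3·9 + 3·77 + 4·57 + 3·77
            = 0 + 20 + 27 + 231 + 228 + 231 = 737.
Overall workload = 737 / 15 = 49.1333 ≈ 49.1.

49.1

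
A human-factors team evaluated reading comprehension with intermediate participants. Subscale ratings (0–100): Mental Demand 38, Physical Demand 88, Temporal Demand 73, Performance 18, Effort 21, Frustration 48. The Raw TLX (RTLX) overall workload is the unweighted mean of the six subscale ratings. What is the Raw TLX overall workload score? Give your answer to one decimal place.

Sum of ratings = 38 + 88 + 73 + 18 + 21 + 48 = 286.
RTLX = 286 / 6 = 47.6667 ≈ 47.7.

47.7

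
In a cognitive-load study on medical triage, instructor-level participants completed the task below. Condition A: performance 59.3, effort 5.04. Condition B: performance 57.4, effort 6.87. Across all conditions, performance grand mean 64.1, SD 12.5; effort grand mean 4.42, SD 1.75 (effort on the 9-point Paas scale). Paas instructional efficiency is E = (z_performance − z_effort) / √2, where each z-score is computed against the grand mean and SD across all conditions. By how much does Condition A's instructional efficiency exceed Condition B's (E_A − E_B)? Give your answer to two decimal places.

Condition A: z_P = (59.3 − 64.1)/12.5 = -0.3840; z_E = (5.04 − 4.42)/1.75 = 0.3543; E_A = (-0.3840 − 0.3543)/√2 = -0.5221.
Condition B: z_P = (57.4 − 64.1)/12.5 = -0.5360; z_E = (6.87 − 4.42)/1.75 = 1.4000; E_B = (-0.5360 − 1.4000)/√2 = -1.3690.
E_A − E_B = -0.5221 − (-1.3690) = 0.8469 ≈ 0.85.

0.85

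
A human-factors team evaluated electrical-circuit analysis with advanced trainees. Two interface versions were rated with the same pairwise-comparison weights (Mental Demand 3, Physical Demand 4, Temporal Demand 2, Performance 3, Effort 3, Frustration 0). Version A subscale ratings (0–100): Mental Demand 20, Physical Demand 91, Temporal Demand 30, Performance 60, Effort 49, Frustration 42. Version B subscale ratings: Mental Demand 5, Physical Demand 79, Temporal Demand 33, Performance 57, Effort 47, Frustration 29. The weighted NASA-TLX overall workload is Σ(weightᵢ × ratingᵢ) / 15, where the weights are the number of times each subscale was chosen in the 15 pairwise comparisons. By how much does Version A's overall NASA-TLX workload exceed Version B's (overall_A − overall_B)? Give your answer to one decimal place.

Version A weighted sum = 3·20 + 4·91 + 2·30 + 3·60 + 3·49 + 0·42 = 60 + 364 + 60 + 180 + 147 + 0 = 811; overall_A = 811/15 = 54.0667.
Version B weighted sum = 3·5 + 4·79 + 2·33 + 3·57 + 3·47 + 0·29 = 15 + 316 + 66 + 171 + 141 + 0 = 709; overall_B = 709/15 = 47.2667.
Difference = 54.0667 − 47.2667 = 6.8000 ≈ 6.8.

6.8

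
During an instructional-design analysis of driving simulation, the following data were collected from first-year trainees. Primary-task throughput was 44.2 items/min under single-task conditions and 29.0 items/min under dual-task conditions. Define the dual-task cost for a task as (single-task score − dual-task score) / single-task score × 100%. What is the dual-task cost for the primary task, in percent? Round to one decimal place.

34.4

Cost = (44.2 − 29.0) / 44.2 × 100%
     = 15.2000 / 44.2 × 100% = 34.3891%.
≈ 34.4%.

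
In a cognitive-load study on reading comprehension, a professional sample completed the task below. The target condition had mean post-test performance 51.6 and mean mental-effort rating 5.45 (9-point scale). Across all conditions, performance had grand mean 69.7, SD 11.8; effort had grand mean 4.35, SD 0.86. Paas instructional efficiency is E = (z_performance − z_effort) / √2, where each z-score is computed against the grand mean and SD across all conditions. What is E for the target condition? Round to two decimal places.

z_performance = (51.6 − 69.7) / 11.8 = -18.1000 / 11.8 = -1.5339.
z_effort = (5.45 − 4.35) / 0.86 = 1.1000 / 0.86 = 1.2791.
z_P − z_E = -1.5339 − 1.2791 = -2.8130.
E = -2.8130 / √2 = -2.8130 / 1.41421 = -1.9891 ≈ -1.99.

-1.99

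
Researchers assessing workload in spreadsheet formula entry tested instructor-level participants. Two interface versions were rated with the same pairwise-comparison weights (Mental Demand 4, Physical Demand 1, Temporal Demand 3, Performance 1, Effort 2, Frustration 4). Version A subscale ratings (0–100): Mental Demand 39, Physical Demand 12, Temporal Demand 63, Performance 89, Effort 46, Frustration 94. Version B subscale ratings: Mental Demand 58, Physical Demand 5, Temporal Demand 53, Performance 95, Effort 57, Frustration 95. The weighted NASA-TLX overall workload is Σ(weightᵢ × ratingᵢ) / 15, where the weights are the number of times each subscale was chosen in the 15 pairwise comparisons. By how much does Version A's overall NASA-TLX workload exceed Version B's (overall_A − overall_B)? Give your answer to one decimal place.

Version A weighted sum = 4·39 + 1·12 + 3·63 + 1·89 + 2·46 + 4·94 = 156 + 12 + 189 + 89 + 92 + 376 = 914; overall_A = 914/15 = 60.9333.
Version B weighted sum = 4·58 + 1·5 + 3·53 + 1·95 + 2·57 + 4·95 = 232 + 5 + 159 + 95 + 114 + 380 = 985; overall_B = 985/15 = 65.6667.
Difference = 60.9333 − 65.6667 = -4.7334 ≈ -4.7.

-4.7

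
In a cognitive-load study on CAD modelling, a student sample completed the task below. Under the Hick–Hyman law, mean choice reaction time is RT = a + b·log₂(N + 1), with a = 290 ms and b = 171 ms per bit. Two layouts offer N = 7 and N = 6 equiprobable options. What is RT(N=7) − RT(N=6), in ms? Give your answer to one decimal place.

32.9

RT(7) = 290 + 171·log₂(8) = 290 + 171·3.0000 = 803.0000 ms.
RT(6) = 290 + 171·log₂(7) = 290 + 171·2.8074 = 770.0654 ms.
Difference = 803.0000 − 770.0654 = 32.9346 ≈ 32.9 ms.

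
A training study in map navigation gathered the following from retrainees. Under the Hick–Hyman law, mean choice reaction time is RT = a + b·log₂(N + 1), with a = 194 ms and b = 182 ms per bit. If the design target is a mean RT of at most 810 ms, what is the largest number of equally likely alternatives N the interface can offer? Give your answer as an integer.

9

Set 194 + 182·log₂(N + 1) ≤ 810.
log₂(N + 1) ≤ (810 − 194) / 182 = 3.3846.
N + 1 ≤ 2^3.3846 = 10.4440.
N ≤ 9.4440, so the largest integer N is 9.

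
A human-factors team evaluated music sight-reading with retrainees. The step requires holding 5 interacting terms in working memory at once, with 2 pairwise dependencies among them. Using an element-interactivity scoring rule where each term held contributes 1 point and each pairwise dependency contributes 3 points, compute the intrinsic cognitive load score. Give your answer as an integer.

Element contribution: 5 × 1 = 5.
Interaction contribution: 2 × 3 = 6.
Intrinsic load = 5 + 6 = 11.

11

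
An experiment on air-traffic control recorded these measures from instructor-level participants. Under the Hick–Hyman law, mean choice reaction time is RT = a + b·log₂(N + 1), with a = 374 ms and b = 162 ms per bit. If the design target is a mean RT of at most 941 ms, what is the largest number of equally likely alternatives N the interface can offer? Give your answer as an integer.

Set 374 + 162·log₂(N + 1) ≤ 941.
log₂(N + 1) ≤ (941 − 374) / 162 = 3.5000.
N + 1 ≤ 2^3.5000 = 11.3137.
N ≤ 10.3137, so the largest integer N is 10.

10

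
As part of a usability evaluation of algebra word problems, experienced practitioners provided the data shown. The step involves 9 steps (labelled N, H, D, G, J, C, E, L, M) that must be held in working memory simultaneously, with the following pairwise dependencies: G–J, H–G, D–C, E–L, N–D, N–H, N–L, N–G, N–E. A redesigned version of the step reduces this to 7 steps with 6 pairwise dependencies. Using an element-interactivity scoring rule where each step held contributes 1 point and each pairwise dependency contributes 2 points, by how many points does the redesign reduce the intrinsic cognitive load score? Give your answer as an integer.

Original: 9 × 1 + 9 × 2 = 9 + 18 = 27.
Redesigned: 7 × 1 + 6 × 2 = 7 + 12 = 19.
Reduction = 27 − 19 = 8.

8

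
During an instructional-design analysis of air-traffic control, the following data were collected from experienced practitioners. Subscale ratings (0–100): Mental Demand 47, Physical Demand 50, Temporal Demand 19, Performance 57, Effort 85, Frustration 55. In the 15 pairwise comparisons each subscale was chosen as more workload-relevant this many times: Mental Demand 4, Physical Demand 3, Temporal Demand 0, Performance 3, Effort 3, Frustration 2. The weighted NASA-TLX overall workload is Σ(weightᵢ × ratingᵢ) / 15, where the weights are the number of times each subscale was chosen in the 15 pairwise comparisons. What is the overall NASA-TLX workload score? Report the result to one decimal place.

The tallies are the weights (they sum to 15).
Weighted sum = 4·47 + 3·50 + 0·19 + 3·57 + 3·85 + 2·55
            = 188 + 150 + 0 + 171 + 255 + 110 = 874.
Overall workload = 874 / 15 = 58.2667 ≈ 58.3.

58.3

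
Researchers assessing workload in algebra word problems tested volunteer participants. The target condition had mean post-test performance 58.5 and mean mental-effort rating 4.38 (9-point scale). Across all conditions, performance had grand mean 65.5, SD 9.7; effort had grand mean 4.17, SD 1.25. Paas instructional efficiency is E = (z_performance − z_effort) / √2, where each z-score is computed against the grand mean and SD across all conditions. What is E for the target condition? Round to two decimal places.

z_performance = (58.5 − 65.5) / 9.7 = -7.0000 / 9.7 = -0.7216.
z_effort = (4.38 − 4.17) / 1.25 = 0.2100 / 1.25 = 0.1680.
z_P − z_E = -0.7216 − 0.1680 = -0.8896.
E = -0.8896 / √2 = -0.8896 / 1.41421 = -0.6290 ≈ -0.63.

-0.63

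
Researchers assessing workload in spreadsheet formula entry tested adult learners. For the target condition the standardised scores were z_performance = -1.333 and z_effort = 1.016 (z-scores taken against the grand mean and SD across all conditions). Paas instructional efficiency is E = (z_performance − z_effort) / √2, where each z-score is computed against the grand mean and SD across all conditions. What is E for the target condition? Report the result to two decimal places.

-1.66

z_P − z_E = -1.333 − 1.016 = -2.3490.
E = -2.3490 / √2 = -2.3490 / 1.41421 = -1.6610 ≈ -1.66.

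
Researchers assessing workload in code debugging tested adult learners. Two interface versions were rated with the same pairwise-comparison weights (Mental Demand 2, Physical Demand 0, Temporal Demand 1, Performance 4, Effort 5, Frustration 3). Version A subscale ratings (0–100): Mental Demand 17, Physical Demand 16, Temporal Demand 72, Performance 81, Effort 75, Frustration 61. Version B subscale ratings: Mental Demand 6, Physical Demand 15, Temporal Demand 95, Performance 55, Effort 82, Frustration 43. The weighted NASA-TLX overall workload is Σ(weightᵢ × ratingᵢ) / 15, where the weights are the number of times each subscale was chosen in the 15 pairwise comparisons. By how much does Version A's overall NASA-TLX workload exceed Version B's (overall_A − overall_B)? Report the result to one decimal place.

Version A weighted sum = 2·17 + 0·16 + 1·72 + 4·81 + 5·75 + 3·61 = 34 + 0 + 72 + 324 + 375 + 183 = 988; overall_A = 988/15 = 65.8667.
Version B weighted sum = 2·6 + 0·15 + 1·95 + 4·55 + 5·82 + 3·43 = 12 + 0 + 95 + 220 + 410 + 129 = 866; overall_B = 866/15 = 57.7333.
Difference = 65.8667 − 57.7333 = 8.1334 ≈ 8.1.

8.1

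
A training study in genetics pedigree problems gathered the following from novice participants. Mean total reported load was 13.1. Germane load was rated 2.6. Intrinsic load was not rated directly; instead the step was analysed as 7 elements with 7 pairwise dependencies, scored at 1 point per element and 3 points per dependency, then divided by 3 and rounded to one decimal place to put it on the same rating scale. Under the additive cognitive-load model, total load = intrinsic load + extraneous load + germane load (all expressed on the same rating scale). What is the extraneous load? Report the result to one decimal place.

1.2

Intrinsic (element-interactivity): (7 × 1 + 7 × 3) / 3 = 28 / 3 = 9.3333 → 9.3.
extraneous load = total − intrinsic − germane
             = 13.1 − 9.3 − 2.6 = 1.2.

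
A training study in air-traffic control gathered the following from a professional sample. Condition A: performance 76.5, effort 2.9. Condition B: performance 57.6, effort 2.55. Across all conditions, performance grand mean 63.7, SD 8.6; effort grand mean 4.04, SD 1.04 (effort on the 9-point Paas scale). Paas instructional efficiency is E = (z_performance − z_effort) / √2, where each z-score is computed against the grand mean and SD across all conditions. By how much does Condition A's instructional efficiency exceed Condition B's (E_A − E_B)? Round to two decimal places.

1.32

Condition A: z_P = (76.5 − 63.7)/8.6 = 1.4884; z_E = (2.9 − 4.04)/1.04 = -1.0962; E_A = (1.4884 − (-1.0962))/√2 = 1.8276.
Condition B: z_P = (57.6 − 63.7)/8.6 = -0.7093; z_E = (2.55 − 4.04)/1.04 = -1.4327; E_B = (-0.7093 − (-1.4327))/√2 = 0.5115.
E_A − E_B = 1.8276 − 0.5115 = 1.3161 ≈ 1.32.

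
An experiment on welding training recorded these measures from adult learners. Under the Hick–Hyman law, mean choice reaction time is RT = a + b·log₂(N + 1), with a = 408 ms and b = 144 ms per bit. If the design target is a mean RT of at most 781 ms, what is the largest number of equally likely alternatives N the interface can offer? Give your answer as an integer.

5

Set 408 + 144·log₂(N + 1) ≤ 781.
log₂(N + 1) ≤ (781 − 408) / 144 = 2.5903.
N + 1 ≤ 2^2.5903 = 6.0222.
N ≤ 5.0222, so the largest integer N is 5.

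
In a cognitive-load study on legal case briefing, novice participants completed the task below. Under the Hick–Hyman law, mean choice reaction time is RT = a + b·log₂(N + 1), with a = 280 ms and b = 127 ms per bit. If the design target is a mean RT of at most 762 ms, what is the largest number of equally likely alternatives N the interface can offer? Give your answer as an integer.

Set 280 + 127·log₂(N + 1) ≤ 762.
log₂(N + 1) ≤ (762 − 280) / 127 = 3.7953.
N + 1 ≤ 2^3.7953 = 13.8835.
N ≤ 12.8835, so the largest integer N is 12.

12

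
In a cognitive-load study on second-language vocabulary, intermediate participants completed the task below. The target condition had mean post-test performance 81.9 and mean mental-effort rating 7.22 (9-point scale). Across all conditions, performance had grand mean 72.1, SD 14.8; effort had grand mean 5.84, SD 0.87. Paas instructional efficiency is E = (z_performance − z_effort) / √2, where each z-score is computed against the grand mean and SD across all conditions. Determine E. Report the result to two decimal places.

z_performance = (81.9 − 72.1) / 14.8 = 9.8000 / 14.8 = 0.6622.
z_effort = (7.22 − 5.84) / 0.87 = 1.3800 / 0.87 = 1.5862.
z_P − z_E = 0.6622 − 1.5862 = -0.9240.
E = -0.9240 / √2 = -0.9240 / 1.41421 = -0.6534 ≈ -0.65.

-0.65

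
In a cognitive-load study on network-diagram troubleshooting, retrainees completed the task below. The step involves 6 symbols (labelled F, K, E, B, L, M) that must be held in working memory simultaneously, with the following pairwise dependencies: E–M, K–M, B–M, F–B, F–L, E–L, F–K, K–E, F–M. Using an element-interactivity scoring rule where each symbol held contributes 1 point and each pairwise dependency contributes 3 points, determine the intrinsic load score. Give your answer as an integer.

33

Count of symbols held simultaneously: 6.
Count of pairwise dependencies listed: 9.
Element contribution: 6 × 1 = 6.
Interaction contribution: 9 × 3 = 27.
Intrinsic load = 6 + 27 = 33.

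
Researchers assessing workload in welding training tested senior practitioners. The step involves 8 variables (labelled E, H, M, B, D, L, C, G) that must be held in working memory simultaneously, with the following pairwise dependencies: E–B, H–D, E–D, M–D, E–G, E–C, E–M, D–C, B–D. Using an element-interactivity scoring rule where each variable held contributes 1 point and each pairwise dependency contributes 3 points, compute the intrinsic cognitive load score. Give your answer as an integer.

Count of variables held simultaneously: 8.
Count of pairwise dependencies listed: 9.
Element contribution: 8 × 1 = 8.
Interaction contribution: 9 × 3 = 27.
Intrinsic load = 8 + 27 = 35.

35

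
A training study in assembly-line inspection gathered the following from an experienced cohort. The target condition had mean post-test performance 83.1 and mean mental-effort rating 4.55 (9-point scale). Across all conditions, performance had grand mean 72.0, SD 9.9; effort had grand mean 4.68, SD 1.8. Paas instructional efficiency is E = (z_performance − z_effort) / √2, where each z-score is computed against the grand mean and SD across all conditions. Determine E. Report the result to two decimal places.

z_performance = (83.1 − 72.0) / 9.9 = 11.1000 / 9.9 = 1.1212.
z_effort = (4.55 − 4.68) / 1.8 = -0.1300 / 1.8 = -0.0722.
z_P − z_E = 1.1212 − (-0.0722) = 1.1934.
E = 1.1934 / √2 = 1.1934 / 1.41421 = 0.8439 ≈ 0.84.

0.84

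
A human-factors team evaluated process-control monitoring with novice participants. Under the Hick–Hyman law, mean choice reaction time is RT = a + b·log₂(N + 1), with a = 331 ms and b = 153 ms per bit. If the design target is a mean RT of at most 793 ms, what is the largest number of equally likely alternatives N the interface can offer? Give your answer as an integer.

7

Set 331 + 153·log₂(N + 1) ≤ 793.
log₂(N + 1) ≤ (793 − 331) / 153 = 3.0196.
N + 1 ≤ 2^3.0196 = 8.1094.
N ≤ 7.1094, so the largest integer N is 7.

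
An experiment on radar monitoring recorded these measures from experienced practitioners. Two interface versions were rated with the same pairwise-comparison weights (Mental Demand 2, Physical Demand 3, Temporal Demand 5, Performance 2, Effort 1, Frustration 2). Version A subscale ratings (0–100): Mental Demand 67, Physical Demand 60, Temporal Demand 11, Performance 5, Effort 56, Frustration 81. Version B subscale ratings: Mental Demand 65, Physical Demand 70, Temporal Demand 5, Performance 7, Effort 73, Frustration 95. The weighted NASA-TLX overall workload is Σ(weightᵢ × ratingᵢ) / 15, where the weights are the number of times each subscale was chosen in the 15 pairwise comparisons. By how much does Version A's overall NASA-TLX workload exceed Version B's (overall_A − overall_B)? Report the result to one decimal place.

-3.0

Version A weighted sum = 2·67 + 3·60 + 5·11 + 2·5 + 1·56 + 2·81 = 134 + 180 + 55 + 10 + 56 + 162 = 597; overall_A = 597/15 = 39.8000.
Version B weighted sum = 2·65 + 3·70 + 5·5 + 2·7 + 1·73 + 2·95 = 130 + 210 + 25 + 14 + 73 + 190 = 642; overall_B = 642/15 = 42.8000.
Difference = 39.8000 − 42.8000 = -3.0000 ≈ -3.0.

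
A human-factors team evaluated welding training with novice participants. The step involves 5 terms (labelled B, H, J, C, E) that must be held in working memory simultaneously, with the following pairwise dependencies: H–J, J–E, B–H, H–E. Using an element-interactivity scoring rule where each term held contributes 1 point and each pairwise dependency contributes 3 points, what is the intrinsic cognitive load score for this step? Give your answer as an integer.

17

Count of terms held simultaneously: 5.
Count of pairwise dependencies listed: 4.
Element contribution: 5 × 1 = 5.
Interaction contribution: 4 × 3 = 12.
Intrinsic load = 5 + 12 = 17.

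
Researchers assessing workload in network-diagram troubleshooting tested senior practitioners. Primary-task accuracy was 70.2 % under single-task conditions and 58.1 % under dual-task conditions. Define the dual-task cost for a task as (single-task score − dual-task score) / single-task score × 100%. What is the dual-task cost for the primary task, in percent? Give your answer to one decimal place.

17.2

Cost = (70.2 − 58.1) / 70.2 × 100%
     = 12.1000 / 70.2 × 100% = 17.2365%.
≈ 17.2%.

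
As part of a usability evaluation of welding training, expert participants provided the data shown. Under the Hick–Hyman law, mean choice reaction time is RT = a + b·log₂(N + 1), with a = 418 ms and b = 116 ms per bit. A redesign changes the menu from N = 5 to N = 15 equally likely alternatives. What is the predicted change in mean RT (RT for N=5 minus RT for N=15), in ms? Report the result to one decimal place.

RT(5) = 418 + 116·log₂(6) = 418 + 116·2.5850 = 717.8600 ms.
RT(15) = 418 + 116·log₂(16) = 418 + 116·4.0000 = 882.0000 ms.
Difference = 717.8600 − 882.0000 = -164.1400 ≈ -164.1 ms.

-164.1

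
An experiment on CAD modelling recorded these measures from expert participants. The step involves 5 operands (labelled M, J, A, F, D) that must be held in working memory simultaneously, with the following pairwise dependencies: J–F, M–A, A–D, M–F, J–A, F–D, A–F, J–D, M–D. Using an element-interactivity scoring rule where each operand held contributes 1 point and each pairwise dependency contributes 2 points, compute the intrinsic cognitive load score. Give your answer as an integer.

23

Count of operands held simultaneously: 5.
Count of pairwise dependencies listed: 9.
Element contribution: 5 × 1 = 5.
Interaction contribution: 9 × 2 = 18.
Intrinsic load = 5 + 18 = 23.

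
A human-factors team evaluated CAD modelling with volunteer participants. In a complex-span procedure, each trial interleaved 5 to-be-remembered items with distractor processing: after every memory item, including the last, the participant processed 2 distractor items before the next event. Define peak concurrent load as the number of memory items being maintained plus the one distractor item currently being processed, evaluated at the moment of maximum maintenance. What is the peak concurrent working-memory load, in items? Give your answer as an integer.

Maintenance is greatest during the distractor(s) after memory item 5: all 5 memory items are being held.
One distractor item is concurrently being processed.
Peak concurrent load = 5 + 1 = 6 items.

6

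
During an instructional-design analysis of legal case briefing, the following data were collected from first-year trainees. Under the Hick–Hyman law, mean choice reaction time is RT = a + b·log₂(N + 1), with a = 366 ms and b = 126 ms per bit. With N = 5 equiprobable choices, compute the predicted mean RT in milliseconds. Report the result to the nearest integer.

692

log₂(5 + 1) = log₂(6) = 2.5850.
RT = 366 + 126 × 2.5850 = 366 + 325.7100 = 691.7100 ms.
≈ 692 ms.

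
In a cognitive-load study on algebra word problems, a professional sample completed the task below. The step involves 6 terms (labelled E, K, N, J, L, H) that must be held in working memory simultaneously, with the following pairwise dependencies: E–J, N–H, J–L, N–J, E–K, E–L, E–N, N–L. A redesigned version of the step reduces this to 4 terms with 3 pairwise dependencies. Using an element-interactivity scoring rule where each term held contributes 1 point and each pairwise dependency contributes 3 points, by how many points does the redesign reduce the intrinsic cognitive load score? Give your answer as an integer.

Original: 6 × 1 + 8 × 3 = 6 + 24 = 30.
Redesigned: 4 × 1 + 3 × 3 = 4 + 9 = 13.
Reduction = 30 − 13 = 17.

17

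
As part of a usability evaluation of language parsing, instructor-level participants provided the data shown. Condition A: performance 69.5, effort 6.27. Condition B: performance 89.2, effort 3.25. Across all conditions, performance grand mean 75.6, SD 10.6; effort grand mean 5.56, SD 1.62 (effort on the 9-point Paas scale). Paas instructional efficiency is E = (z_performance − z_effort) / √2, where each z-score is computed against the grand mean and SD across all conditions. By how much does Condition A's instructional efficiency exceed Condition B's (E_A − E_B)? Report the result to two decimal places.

-2.63

Condition A: z_P = (69.5 − 75.6)/10.6 = -0.5755; z_E = (6.27 − 5.56)/1.62 = 0.4383; E_A = (-0.5755 − 0.4383)/√2 = -0.7169.
Condition B: z_P = (89.2 − 75.6)/10.6 = 1.2830; z_E = (3.25 − 5.56)/1.62 = -1.4259; E_B = (1.2830 − (-1.4259))/√2 = 1.9155.
E_A − E_B = -0.7169 − 1.9155 = -2.6324 ≈ -2.63.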